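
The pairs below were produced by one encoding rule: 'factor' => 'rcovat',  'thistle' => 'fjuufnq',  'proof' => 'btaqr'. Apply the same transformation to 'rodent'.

Shifts by position in factor: pos 0: f→r (+12), pos 1: a→c (+2), pos 2: c→o (+12), pos 3: t→v (+2) — repeating every 2. It's a Vigenère-style cipher with numeric key [12,2]: position i shifts by key[i mod 2].
On rodent: r+12=d, o+2=q, d+12=p, e+2=g, n+12=z, t+2=v.

dqpgzv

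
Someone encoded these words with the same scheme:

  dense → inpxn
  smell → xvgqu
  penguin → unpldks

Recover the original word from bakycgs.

Shifts by position in dense: pos 0: d→i (+5), pos 1: e→n (+9), pos 2: n→p (+2), pos 3: s→x (+5), pos 4: e→n (+9) — repeating every 3. A repeating key of period 3 is used — shifts +5, +9, +2 over and over.
Undoing it on bakycgs: b−5=w, a−9=r, k−2=i, y−5=t, c−9=t, g−2=e, s−5=n.

written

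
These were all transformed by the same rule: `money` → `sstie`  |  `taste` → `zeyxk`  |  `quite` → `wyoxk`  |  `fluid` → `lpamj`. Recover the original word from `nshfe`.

Shifts by position in money: pos 0: m→s (+6), pos 1: o→s (+4), pos 2: n→t (+6), pos 3: e→i (+4) — repeating every 2. It's a Vigenère-style cipher with numeric key [6,4]: position i shifts by key[i mod 2].
Undoing it on nshfe: n−6=h, s−4=o, h−6=b, f−4=b, e−6=y.

hobby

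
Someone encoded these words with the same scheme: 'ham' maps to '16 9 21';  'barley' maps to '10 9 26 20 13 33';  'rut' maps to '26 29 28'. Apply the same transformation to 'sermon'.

h is letter #8 and maps to 16: an offset of 8. Letters become their 1-based position plus 8 (so a→9, b→10, …).
On sermon: s=19→27, e=5→13, r=18→26, m=13→21, o=15→23, n=14→22.

27 13 26 21 23 22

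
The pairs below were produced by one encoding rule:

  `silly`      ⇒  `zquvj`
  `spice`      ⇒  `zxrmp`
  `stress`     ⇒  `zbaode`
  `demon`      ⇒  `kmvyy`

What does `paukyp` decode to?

island

Each letter shifts forward by (position + 7), i.e. 7, 8, 9, … — the shift grows by one for each successive letter.
Undoing it on paukyp: p−7=i, a−8=s, u−9=l, k−10=a, y−11=n, p−12=d.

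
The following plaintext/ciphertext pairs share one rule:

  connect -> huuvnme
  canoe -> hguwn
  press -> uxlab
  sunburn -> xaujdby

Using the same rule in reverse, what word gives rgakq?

In connect: c→h is +5, o→u is +6, n→u is +7, n→v is +8 — the shift increases by 1 each position. Letter i (0-indexed) is shifted by i+5, so successive shifts are 5, 6, 7, ….
Undoing it on rgakq: r−5=m, g−6=a, a−7=t, k−8=c, q−9=h.

match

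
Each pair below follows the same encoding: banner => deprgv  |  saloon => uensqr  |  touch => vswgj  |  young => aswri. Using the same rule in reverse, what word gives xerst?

vapor

Shifts by position in banner: pos 0: b→d (+2), pos 1: a→e (+4), pos 2: n→p (+2), pos 3: n→r (+4) — repeating every 2. It's a Vigenère-style cipher with numeric key [2,4]: position i shifts by key[i mod 2].
Undoing it on xerst: x−2=v, e−4=a, r−2=p, s−4=o, t−2=r.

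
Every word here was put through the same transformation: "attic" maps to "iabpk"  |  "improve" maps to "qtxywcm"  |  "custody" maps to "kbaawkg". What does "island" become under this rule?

Shifts by position in attic: pos 0: a→i (+8), pos 1: t→a (+7), pos 2: t→b (+8), pos 3: i→p (+7) — repeating every 2. A repeating key of period 2 is used — shifts +8, +7 over and over.
On island: i+8=q, s+7=z, l+8=t, a+7=h, n+8=v, d+7=k.

qzthvk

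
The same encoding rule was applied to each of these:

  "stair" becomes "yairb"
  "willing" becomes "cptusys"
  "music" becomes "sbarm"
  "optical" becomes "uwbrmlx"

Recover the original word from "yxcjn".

squad

In stair: s→y is +6, t→a is +7, a→i is +8, i→r is +9 — the shift increases by 1 each position. Each letter shifts forward by (position + 6), i.e. 6, 7, 8, … — the shift grows by one for each successive letter.
Decoding yxcjn: y−6=s, x−7=q, c−8=u, j−9=a, n−10=d.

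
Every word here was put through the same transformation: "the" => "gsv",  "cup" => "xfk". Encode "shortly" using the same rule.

hsligob

Each pair mirrors across the alphabet (t↔g, h↔s, e↔v): positions sum to 25. This is the alphabet-reversal cipher (Atbash): a becomes z, b becomes y, etc.
For shortly: s↔h, h↔s, o↔l, r↔i, t↔g, l↔o, y↔b.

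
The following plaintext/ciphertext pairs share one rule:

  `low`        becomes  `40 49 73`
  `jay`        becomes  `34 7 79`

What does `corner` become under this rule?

13 49 58 46 19 58

l(#12)→40 and o(#15)→49: differences scale by 3, so n = 3·pos + 4. With a=1..z=26, the number is 3·pos + 4.
Applying it to corner: c=3→13, o=15→49, r=18→58, n=14→46, e=5→19, r=18→58.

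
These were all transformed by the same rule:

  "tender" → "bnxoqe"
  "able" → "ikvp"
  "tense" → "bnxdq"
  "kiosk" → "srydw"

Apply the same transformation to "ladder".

In tender: t→b is +8, e→n is +9, n→x is +10, d→o is +11 — the shift increases by 1 each position. The shift increases by 1 at each position, starting from +8: 8, 9, 10, ….
Applying it to ladder: l+8=t, a+9=j, d+10=n, d+11=o, e+12=q, r+13=e.

tjnoqe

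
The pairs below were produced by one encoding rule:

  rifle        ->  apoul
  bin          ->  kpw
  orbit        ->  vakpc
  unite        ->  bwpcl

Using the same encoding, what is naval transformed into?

whehu

The shift depends on letter class: consonant r→a is +9, but vowel i→p is +7. Vowels shift forward by 7 and consonants shift forward by 9.
On naval: n(cons)+9=w, a(vowel)+7=h, v(cons)+9=e, a(vowel)+7=h, l(cons)+9=u.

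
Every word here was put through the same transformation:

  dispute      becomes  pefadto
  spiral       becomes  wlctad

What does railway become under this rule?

jlhwtlc

The output letters match the input read backwards, each shifted +11: dispute reversed is etupsid. The word is reversed, then every letter is shifted forward by 11.
Applying it to railway: reverse → yawliar; then shift: y+11=j, a+11=l, w+11=h, l+11=w, i+11=t, a+11=l, r+11=c.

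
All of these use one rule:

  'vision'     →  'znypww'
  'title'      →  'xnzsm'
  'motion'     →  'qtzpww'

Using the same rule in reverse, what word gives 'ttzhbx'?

In vision: v→z is +4, i→n is +5, s→y is +6, i→p is +7 — the shift increases by 1 each position. Each letter shifts forward by (position + 4), i.e. 4, 5, 6, … — the shift grows by one for each successive letter.
Decoding ttzhbx: t−4=p, t−5=o, z−6=t, h−7=a, b−8=t, x−9=o.

potato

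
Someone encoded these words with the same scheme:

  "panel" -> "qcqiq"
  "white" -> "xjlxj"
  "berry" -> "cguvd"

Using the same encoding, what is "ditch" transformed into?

ekwgm

In panel: p→q is +1, a→c is +2, n→q is +3, e→i is +4 — the shift increases by 1 each position. Each letter shifts forward by (position + 1), i.e. 1, 2, 3, … — the shift grows by one for each successive letter.
Applying it to ditch: d+1=e, i+2=k, t+3=w, c+4=g, h+5=m.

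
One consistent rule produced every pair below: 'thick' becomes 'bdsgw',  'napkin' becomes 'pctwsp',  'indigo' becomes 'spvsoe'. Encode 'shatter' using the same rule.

t(19)→b(1) and h(7)→d(3) fit y≡15x+2 (mod 26); the inverse of 15 mod 26 is 7. Each letter's alphabet position (a=0..z=25) is mapped through 15·x+2 mod 26 — an affine cipher.
Applying it to shatter: s(18)→15·18+2≡12=m; h(7)→15·7+2≡3=d; a(0)→15·0+2≡2=c; t(19)→15·19+2≡1=b; t(19)→15·19+2≡1=b; e(4)→15·4+2≡10=k; r(17)→15·17+2≡23=x (all mod 26).

mdcbbkx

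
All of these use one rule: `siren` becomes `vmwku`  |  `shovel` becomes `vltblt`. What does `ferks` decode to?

camel

In siren: s→v is +3, i→m is +4, r→w is +5, e→k is +6 — the shift increases by 1 each position. The shift increases by 1 at each position, starting from +3: 3, 4, 5, ….
Reversing it on ferks: f−3=c, e−4=a, r−5=m, k−6=e, s−7=l.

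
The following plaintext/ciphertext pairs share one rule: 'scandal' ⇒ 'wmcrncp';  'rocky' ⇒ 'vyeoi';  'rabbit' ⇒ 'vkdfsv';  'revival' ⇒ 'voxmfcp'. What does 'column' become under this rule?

gynywp

Shifts by position in scandal: pos 0: s→w (+4), pos 1: c→m (+10), pos 2: a→c (+2), pos 3: n→r (+4), pos 4: d→n (+10), pos 5: a→c (+2) — repeating every 3. The shifts repeat in a cycle of length 3: positions 0,1,… shift by +4, +10, +2, then the pattern repeats.
For column: c+4=g, o+10=y, l+2=n, u+4=y, m+10=w, n+2=p.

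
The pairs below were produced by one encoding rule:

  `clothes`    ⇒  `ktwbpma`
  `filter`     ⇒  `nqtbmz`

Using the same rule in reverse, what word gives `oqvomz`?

Compare letters: c→k is +8, l→t is +8, o→w is +8 — a constant shift. Every letter moves 8 places later in the alphabet, wrapping around z→a.
Undoing it on oqvomz: o−8=g, q−8=i, v−8=n, o−8=g, m−8=e, z−8=r.

ginger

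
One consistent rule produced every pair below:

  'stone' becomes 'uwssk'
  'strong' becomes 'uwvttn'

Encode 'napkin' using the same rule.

Each letter shifts forward by (position + 2), i.e. 2, 3, 4, … — the shift grows by one for each successive letter.
For napkin: n+2=p, a+3=d, p+4=t, k+5=p, i+6=o, n+7=u.

pdtpou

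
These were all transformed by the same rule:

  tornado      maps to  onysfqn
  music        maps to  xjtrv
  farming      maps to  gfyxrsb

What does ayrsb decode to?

bring

t(19)→o(14) and o(14)→n(13) fit y≡21x+5 (mod 26); the inverse of 21 mod 26 is 5. This is an affine cipher: with a=0,…,z=25, each position x becomes (21x+5) mod 26.
Decoding ayrsb: a(0)→5·(0−5)≡1=b; y(24)→5·(24−5)≡17=r; r(17)→5·(17−5)≡8=i; s(18)→5·(18−5)≡13=n; b(1)→5·(1−5)≡6=g (all mod 26).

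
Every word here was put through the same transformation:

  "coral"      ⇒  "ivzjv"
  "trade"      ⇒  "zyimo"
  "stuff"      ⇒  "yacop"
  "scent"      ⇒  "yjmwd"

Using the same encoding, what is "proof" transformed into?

vywxp

In coral: c→i is +6, o→v is +7, r→z is +8, a→j is +9 — the shift increases by 1 each position. Each letter shifts forward by (position + 6), i.e. 6, 7, 8, … — the shift grows by one for each successive letter.
Applying it to proof: p+6=v, r+7=y, o+8=w, o+9=x, f+10=p.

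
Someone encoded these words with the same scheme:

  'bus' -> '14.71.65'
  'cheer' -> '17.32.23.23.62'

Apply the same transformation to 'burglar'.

b(#2)→14 and u(#21)→71: differences scale by 3, so n = 3·pos + 8. With a=1..z=26, the number is 3·pos + 8.
Applying it to burglar: b=2→14, u=21→71, r=18→62, g=7→29, l=12→44, a=1→11, r=18→62.

14.71.62.29.44.11.62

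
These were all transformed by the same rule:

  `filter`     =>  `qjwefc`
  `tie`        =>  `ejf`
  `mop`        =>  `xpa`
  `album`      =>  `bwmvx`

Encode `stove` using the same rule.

depgf

The shift depends on letter class: consonant f→q is +11, but vowel i→j is +1. Vowels shift forward by 1 and consonants shift forward by 11.
Applying it to stove: s(cons)+11=d, t(cons)+11=e, o(vowel)+1=p, v(cons)+11=g, e(vowel)+1=f.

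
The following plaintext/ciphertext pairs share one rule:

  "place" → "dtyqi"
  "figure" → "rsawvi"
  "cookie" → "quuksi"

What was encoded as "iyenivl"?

eastern

p(15)→d(3) and l(11)→t(19) fit y≡9x+24 (mod 26); the inverse of 9 mod 26 is 3. Treating letters as 0–25, the rule is x ↦ 9x + 24 (mod 26).
Decoding iyenivl: i(8)→3·(8−24)≡4=e; y(24)→3·(24−24)≡0=a; e(4)→3·(4−24)≡18=s; n(13)→3·(13−24)≡19=t; i(8)→3·(8−24)≡4=e; v(21)→3·(21−24)≡17=r; l(11)→3·(11−24)≡13=n (all mod 26).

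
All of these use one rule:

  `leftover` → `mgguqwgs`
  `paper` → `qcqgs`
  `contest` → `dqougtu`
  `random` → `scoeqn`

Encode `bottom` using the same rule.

cquuqn

The shift depends on letter class: consonant l→m is +1, but vowel e→g is +2. The rule splits by letter class: vowels +2, consonants +1.
For bottom: b(cons)+1=c, o(vowel)+2=q, t(cons)+1=u, t(cons)+1=u, o(vowel)+2=q, m(cons)+1=n.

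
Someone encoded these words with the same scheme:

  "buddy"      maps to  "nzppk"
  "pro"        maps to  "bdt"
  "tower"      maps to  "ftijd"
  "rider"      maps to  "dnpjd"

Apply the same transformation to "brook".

ndttw

The shift depends on letter class: consonant b→n is +12, but vowel u→z is +5. Two shifts are in play — +5 for a/e/i/o/u, +12 for every other letter.
Applying it to brook: b(cons)+12=n, r(cons)+12=d, o(vowel)+5=t, o(vowel)+5=t, k(cons)+12=w.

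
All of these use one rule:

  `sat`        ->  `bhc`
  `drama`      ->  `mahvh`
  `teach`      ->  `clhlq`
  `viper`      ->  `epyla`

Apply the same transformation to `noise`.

wvpbl

The shift depends on letter class: consonant s→b is +9, but vowel a→h is +7. Vowels shift forward by 7 and consonants shift forward by 9.
On noise: n(cons)+9=w, o(vowel)+7=v, i(vowel)+7=p, s(cons)+9=b, e(vowel)+7=l.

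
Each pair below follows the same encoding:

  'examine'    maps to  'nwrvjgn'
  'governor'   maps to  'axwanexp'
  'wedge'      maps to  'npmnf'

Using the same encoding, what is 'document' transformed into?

cwnvdlxm

The output letters match the input read backwards, each shifted +9: examine reversed is enimaxe. Read the word backwards and shift each letter +9.
For document: reverse → tnemucod; then shift: t+9=c, n+9=w, e+9=n, m+9=v, u+9=d, c+9=l, o+9=x, d+9=m.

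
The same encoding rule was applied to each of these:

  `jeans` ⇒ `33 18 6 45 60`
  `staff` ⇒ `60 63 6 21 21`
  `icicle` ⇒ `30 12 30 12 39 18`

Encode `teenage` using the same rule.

Each letter becomes 3×(its alphabet position, a=1..z=26) + 3.
For teenage: t=20→63, e=5→18, e=5→18, n=14→45, a=1→6, g=7→24, e=5→18.

63 18 18 45 6 24 18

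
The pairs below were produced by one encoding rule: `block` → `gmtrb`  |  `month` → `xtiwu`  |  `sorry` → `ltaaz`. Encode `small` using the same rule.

lxvmm

b(1)→g(6) and l(11)→m(12) fit y≡11x+21 (mod 26); the inverse of 11 mod 26 is 19. Each letter's alphabet position (a=0..z=25) is mapped through 11·x+21 mod 26 — an affine cipher.
Applying it to small: s(18)→11·18+21≡11=l; m(12)→11·12+21≡23=x; a(0)→11·0+21≡21=v; l(11)→11·11+21≡12=m; l(11)→11·11+21≡12=m (all mod 26).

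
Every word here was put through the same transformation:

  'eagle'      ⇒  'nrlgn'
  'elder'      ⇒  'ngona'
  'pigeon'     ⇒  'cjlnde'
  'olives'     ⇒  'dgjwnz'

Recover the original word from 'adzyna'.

e(4)→n(13) and a(0)→r(17) fit y≡25x+17 (mod 26); the inverse of 25 mod 26 is 25. Each letter's alphabet position (a=0..z=25) is mapped through 25·x+17 mod 26 — an affine cipher.
Decoding adzyna: a(0)→25·(0−17)≡17=r; d(3)→25·(3−17)≡14=o; z(25)→25·(25−17)≡18=s; y(24)→25·(24−17)≡19=t; n(13)→25·(13−17)≡4=e; a(0)→25·(0−17)≡17=r (all mod 26).

roster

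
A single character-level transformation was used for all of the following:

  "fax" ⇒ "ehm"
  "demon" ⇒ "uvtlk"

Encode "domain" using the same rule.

The output letters match the input read backwards, each shifted +7: fax reversed is xaf. Two steps: reverse the string, then apply a Caesar shift of +7.
Applying it to domain: reverse → niamod; then shift: n+7=u, i+7=p, a+7=h, m+7=t, o+7=v, d+7=k.

uphtvk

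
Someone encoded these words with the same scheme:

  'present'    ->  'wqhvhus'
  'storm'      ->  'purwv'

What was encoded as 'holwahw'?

textile

The output letters match the input read backwards, each shifted +3: present reversed is tneserp. The word is reversed, then every letter is shifted forward by 3.
Undoing it on holwahw: shift back: h−3=e, o−3=l, l−3=i, w−3=t, a−3=x, h−3=e, w−3=t → elitxet; then reverse → textile.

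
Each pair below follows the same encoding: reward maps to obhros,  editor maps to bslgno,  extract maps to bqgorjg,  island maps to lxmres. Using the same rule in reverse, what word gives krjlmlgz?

facility

r(17)→o(14) and e(4)→b(1) fit y≡9x+17 (mod 26); the inverse of 9 mod 26 is 3. This is an affine cipher: with a=0,…,z=25, each position x becomes (9x+17) mod 26.
Decoding krjlmlgz: k(10)→3·(10−17)≡5=f; r(17)→3·(17−17)≡0=a; j(9)→3·(9−17)≡2=c; l(11)→3·(11−17)≡8=i; m(12)→3·(12−17)≡11=l; l(11)→3·(11−17)≡8=i; g(6)→3·(6−17)≡19=t; z(25)→3·(25−17)≡24=y (all mod 26).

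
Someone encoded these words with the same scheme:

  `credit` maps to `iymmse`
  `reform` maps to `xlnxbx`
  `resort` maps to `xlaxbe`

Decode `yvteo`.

solve

In credit: c→i is +6, r→y is +7, e→m is +8, d→m is +9 — the shift increases by 1 each position. Each letter shifts forward by (position + 6), i.e. 6, 7, 8, … — the shift grows by one for each successive letter.
Undoing it on yvteo: y−6=s, v−7=o, t−8=l, e−9=v, o−10=e.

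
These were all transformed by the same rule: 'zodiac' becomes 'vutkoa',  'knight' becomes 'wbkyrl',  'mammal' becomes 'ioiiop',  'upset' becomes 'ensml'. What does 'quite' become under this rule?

geklm

z(25)→v(21) and o(14)→u(20) fit y≡19x+14 (mod 26); the inverse of 19 mod 26 is 11. Treating letters as 0–25, the rule is x ↦ 19x + 14 (mod 26).
For quite: q(16)→19·16+14≡6=g; u(20)→19·20+14≡4=e; i(8)→19·8+14≡10=k; t(19)→19·19+14≡11=l; e(4)→19·4+14≡12=m (all mod 26).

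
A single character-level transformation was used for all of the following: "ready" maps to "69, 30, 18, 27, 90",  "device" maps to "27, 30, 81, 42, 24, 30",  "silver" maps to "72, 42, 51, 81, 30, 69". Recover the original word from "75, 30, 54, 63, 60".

tempo

The formula is n = 3×(alphabet index, a=1) + 15.
Undoing it on 75, 30, 54, 63, 60: 75→(75−15)÷3=20=t, 30→(30−15)÷3=5=e, 54→(54−15)÷3=13=m, 63→(63−15)÷3=16=p, 60→(60−15)÷3=15=o.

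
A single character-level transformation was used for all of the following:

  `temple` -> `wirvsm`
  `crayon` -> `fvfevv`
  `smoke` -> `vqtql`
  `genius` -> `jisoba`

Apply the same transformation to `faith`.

Letter i (0-indexed) is shifted by i+3, so successive shifts are 3, 4, 5, ….
Applying it to faith: f+3=i, a+4=e, i+5=n, t+6=z, h+7=o.

ienzo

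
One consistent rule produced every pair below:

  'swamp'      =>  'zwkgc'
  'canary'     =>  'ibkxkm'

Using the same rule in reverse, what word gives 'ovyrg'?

whole

Read the word backwards and shift each letter +10.
Decoding ovyrg: shift back: o−10=e, v−10=l, y−10=o, r−10=h, g−10=w → elohw; then reverse → whole.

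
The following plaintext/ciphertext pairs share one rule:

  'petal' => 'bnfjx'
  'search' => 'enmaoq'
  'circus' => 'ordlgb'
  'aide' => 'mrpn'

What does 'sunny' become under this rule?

edzwk

Shifts by position in petal: pos 0: p→b (+12), pos 1: e→n (+9), pos 2: t→f (+12), pos 3: a→j (+9) — repeating every 2. It's a Vigenère-style cipher with numeric key [12,9]: position i shifts by key[i mod 2].
On sunny: s+12=e, u+9=d, n+12=z, n+9=w, y+12=k.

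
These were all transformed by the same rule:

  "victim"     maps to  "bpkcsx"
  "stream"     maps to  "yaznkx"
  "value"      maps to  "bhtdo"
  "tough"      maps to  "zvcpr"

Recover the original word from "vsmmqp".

Letter i (0-indexed) is shifted by i+6, so successive shifts are 6, 7, 8, ….
Decoding vsmmqp: v−6=p, s−7=l, m−8=e, m−9=d, q−10=g, p−11=e.

pledge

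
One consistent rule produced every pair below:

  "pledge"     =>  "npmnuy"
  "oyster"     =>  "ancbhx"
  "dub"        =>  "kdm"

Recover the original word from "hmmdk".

Read the word backwards and shift each letter +9.
Undoing it on hmmdk: shift back: h−9=y, m−9=d, m−9=d, d−9=u, k−9=b → yddub; then reverse → buddy.

buddy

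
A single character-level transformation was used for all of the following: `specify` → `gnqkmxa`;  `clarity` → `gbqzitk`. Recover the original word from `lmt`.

led

The output letters match the input read backwards, each shifted +8: specify reversed is yficeps. Read the word backwards and shift each letter +8.
Undoing it on lmt: shift back: l−8=d, m−8=e, t−8=l → del; then reverse → led.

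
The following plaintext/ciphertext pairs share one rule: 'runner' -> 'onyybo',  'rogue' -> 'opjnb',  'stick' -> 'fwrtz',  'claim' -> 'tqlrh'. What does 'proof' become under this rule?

This is an affine cipher: with a=0,…,z=25, each position x becomes (17x+11) mod 26.
For proof: p(15)→17·15+11≡6=g; r(17)→17·17+11≡14=o; o(14)→17·14+11≡15=p; o(14)→17·14+11≡15=p; f(5)→17·5+11≡18=s (all mod 26).

gopps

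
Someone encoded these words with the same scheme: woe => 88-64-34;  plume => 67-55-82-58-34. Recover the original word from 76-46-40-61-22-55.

signal

w(#23)→88 and o(#15)→64: differences scale by 3, so n = 3·pos + 19. The formula is n = 3×(alphabet index, a=1) + 19.
Decoding 76-46-40-61-22-55: 76→(76−19)÷3=19=s, 46→(46−19)÷3=9=i, 40→(40−19)÷3=7=g, 61→(61−19)÷3=14=n, 22→(22−19)÷3=1=a, 55→(55−19)÷3=12=l.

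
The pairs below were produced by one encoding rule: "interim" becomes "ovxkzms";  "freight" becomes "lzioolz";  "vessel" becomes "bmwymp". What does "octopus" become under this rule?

ukxuxyy

Shifts by position in interim: pos 0: i→o (+6), pos 1: n→v (+8), pos 2: t→x (+4), pos 3: e→k (+6), pos 4: r→z (+8), pos 5: i→m (+4) — repeating every 3. The shifts repeat in a cycle of length 3: positions 0,1,… shift by +6, +8, +4, then the pattern repeats.
Applying it to octopus: o+6=u, c+8=k, t+4=x, o+6=u, p+8=x, u+4=y, s+6=y.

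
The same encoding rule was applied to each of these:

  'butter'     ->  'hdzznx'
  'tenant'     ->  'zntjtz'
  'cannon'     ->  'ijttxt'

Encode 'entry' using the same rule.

ntzxe

Two shifts are in play — +9 for a/e/i/o/u, +6 for every other letter.
For entry: e(vowel)+9=n, n(cons)+6=t, t(cons)+6=z, r(cons)+6=x, y(cons)+6=e.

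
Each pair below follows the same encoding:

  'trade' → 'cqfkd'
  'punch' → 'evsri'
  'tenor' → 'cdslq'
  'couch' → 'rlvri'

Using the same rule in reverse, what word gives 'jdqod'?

t(19)→c(2) and r(17)→q(16) fit y≡19x+5 (mod 26); the inverse of 19 mod 26 is 11. Treating letters as 0–25, the rule is x ↦ 19x + 5 (mod 26).
Decoding jdqod: j(9)→11·(9−5)≡18=s; d(3)→11·(3−5)≡4=e; q(16)→11·(16−5)≡17=r; o(14)→11·(14−5)≡21=v; d(3)→11·(3−5)≡4=e (all mod 26).

serve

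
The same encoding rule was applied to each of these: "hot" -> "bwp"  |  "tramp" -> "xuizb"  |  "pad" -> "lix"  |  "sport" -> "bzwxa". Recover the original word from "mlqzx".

The output letters match the input read backwards, each shifted +8: hot reversed is toh. Read the word backwards and shift each letter +8.
Decoding mlqzx: shift back: m−8=e, l−8=d, q−8=i, z−8=r, x−8=p → edirp; then reverse → pride.

pride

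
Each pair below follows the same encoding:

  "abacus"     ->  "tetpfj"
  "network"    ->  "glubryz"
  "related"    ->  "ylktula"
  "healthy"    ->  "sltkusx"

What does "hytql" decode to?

grave

a(0)→t(19) and b(1)→e(4) fit y≡11x+19 (mod 26); the inverse of 11 mod 26 is 19. Each letter's alphabet position (a=0..z=25) is mapped through 11·x+19 mod 26 — an affine cipher.
Reversing it on hytql: h(7)→19·(7−19)≡6=g; y(24)→19·(24−19)≡17=r; t(19)→19·(19−19)≡0=a; q(16)→19·(16−19)≡21=v; l(11)→19·(11−19)≡4=e (all mod 26).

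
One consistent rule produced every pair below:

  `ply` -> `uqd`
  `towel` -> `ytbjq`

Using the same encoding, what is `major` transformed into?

rfotw

Each letter is shifted forward by 5 in the alphabet (a Caesar shift of +5).
For major: m+5=r, a+5=f, j+5=o, o+5=t, r+5=w.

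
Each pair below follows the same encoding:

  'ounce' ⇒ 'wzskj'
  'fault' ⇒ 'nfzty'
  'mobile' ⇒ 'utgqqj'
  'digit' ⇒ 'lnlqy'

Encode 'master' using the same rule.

It's a Vigenère-style cipher with numeric key [8,5,5]: position i shifts by key[i mod 3].
For master: m+8=u, a+5=f, s+5=x, t+8=b, e+5=j, r+5=w.

ufxbjw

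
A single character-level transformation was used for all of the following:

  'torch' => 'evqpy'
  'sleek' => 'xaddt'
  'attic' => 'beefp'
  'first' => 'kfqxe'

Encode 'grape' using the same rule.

t(19)→e(4) and o(14)→v(21) fit y≡7x+1 (mod 26); the inverse of 7 mod 26 is 15. Each letter's alphabet position (a=0..z=25) is mapped through 7·x+1 mod 26 — an affine cipher.
On grape: g(6)→7·6+1≡17=r; r(17)→7·17+1≡16=q; a(0)→7·0+1≡1=b; p(15)→7·15+1≡2=c; e(4)→7·4+1≡3=d (all mod 26).

rqbcd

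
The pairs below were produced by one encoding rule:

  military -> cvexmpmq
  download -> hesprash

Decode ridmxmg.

citizen

The word is reversed, then every letter is shifted forward by 4.
Reversing it on ridmxmg: shift back: r−4=n, i−4=e, d−4=z, m−4=i, x−4=t, m−4=i, g−4=c → nezitic; then reverse → citizen.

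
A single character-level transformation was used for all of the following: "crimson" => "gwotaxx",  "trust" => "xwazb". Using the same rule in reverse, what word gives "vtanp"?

rough

In crimson: c→g is +4, r→w is +5, i→o is +6, m→t is +7 — the shift increases by 1 each position. The shift increases by 1 at each position, starting from +4: 4, 5, 6, ….
Undoing it on vtanp: v−4=r, t−5=o, a−6=u, n−7=g, p−8=h.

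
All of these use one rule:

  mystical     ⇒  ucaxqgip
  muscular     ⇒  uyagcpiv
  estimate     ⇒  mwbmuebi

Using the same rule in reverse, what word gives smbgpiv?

A repeating key of period 2 is used — shifts +8, +4 over and over.
Undoing it on smbgpiv: s−8=k, m−4=i, b−8=t, g−4=c, p−8=h, i−4=e, v−8=n.

kitchen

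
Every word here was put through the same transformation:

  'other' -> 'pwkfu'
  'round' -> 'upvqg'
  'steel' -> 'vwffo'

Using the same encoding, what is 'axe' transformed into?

baf

The shift depends on letter class: consonant t→w is +3, but vowel o→p is +1. Vowels shift forward by 1 and consonants shift forward by 3.
For axe: a(vowel)+1=b, x(cons)+3=a, e(vowel)+1=f.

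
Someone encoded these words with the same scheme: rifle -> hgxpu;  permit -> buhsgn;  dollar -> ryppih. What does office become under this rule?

r(17)→h(7) and i(8)→g(6) fit y≡3x+8 (mod 26); the inverse of 3 mod 26 is 9. This is an affine cipher: with a=0,…,z=25, each position x becomes (3x+8) mod 26.
Applying it to office: o(14)→3·14+8≡24=y; f(5)→3·5+8≡23=x; f(5)→3·5+8≡23=x; i(8)→3·8+8≡6=g; c(2)→3·2+8≡14=o; e(4)→3·4+8≡20=u (all mod 26).

yxxgou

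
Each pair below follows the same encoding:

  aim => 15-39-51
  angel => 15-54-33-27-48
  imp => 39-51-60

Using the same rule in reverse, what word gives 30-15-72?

With a=1..z=26, the number is 3·pos + 12.
Undoing it on 30-15-72: 30→(30−12)÷3=6=f, 15→(15−12)÷3=1=a, 72→(72−12)÷3=20=t.

fat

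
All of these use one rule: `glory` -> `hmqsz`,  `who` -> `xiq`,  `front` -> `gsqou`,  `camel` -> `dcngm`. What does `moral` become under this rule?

nqscm

The shift depends on letter class: consonant g→h is +1, but vowel o→q is +2. Two shifts are in play — +2 for a/e/i/o/u, +1 for every other letter.
On moral: m(cons)+1=n, o(vowel)+2=q, r(cons)+1=s, a(vowel)+2=c, l(cons)+1=m.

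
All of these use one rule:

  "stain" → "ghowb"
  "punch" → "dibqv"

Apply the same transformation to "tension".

hsbgwcb

It's a constant shift of +14 (ROT14).
For tension: t+14=h, e+14=s, n+14=b, s+14=g, i+14=w, o+14=c, n+14=b.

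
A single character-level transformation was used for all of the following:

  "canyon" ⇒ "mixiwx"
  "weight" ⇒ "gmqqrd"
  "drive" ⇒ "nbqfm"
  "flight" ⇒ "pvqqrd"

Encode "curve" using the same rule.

The shift depends on letter class: consonant c→m is +10, but vowel a→i is +8. Vowels shift forward by 8 and consonants shift forward by 10.
For curve: c(cons)+10=m, u(vowel)+8=c, r(cons)+10=b, v(cons)+10=f, e(vowel)+8=m.

mcbfm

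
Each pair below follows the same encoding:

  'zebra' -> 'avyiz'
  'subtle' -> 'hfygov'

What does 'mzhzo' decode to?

Each letter is replaced by its mirror in the alphabet: a↔z, b↔y, c↔x, and so on (the Atbash cipher).
Undoing it on mzhzo: m↔n, z↔a, h↔s, z↔a, o↔l.

nasal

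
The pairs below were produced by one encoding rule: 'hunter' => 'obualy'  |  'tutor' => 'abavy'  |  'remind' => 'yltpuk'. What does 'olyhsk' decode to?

This is a Caesar cipher with shift 7.
Undoing it on olyhsk: o−7=h, l−7=e, y−7=r, h−7=a, s−7=l, k−7=d.

herald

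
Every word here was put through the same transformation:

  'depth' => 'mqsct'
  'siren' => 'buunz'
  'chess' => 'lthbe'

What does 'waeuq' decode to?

noble

Shifts by position in depth: pos 0: d→m (+9), pos 1: e→q (+12), pos 2: p→s (+3), pos 3: t→c (+9), pos 4: h→t (+12) — repeating every 3. The shifts repeat in a cycle of length 3: positions 0,1,… shift by +9, +12, +3, then the pattern repeats.
Decoding waeuq: w−9=n, a−12=o, e−3=b, u−9=l, q−12=e.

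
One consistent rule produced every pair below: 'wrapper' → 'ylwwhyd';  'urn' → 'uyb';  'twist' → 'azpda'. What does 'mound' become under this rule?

kubvt

Read the word backwards and shift each letter +7.
On mound: reverse → dnuom; then shift: d+7=k, n+7=u, u+7=b, o+7=v, m+7=t.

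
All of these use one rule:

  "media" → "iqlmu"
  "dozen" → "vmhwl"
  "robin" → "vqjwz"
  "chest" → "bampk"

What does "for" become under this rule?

zwn

The output letters match the input read backwards, each shifted +8: media reversed is aidem. Read the word backwards and shift each letter +8.
Applying it to for: reverse → rof; then shift: r+8=z, o+8=w, f+8=n.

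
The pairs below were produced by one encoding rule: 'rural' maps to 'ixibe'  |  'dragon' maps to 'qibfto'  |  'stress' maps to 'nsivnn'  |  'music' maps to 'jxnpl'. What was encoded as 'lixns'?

crust

r(17)→i(8) and u(20)→x(23) fit y≡5x+1 (mod 26); the inverse of 5 mod 26 is 21. This is an affine cipher: with a=0,…,z=25, each position x becomes (5x+1) mod 26.
Reversing it on lixns: l(11)→21·(11−1)≡2=c; i(8)→21·(8−1)≡17=r; x(23)→21·(23−1)≡20=u; n(13)→21·(13−1)≡18=s; s(18)→21·(18−1)≡19=t (all mod 26).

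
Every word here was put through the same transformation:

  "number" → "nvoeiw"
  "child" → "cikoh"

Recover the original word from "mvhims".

In number: n→n is +0, u→v is +1, m→o is +2, b→e is +3 — the shift increases by 1 each position. Letter i (0-indexed) is shifted by i+0, so successive shifts are 0, 1, 2, ….
Undoing it on mvhims: m−0=m, v−1=u, h−2=f, i−3=f, m−4=i, s−5=n.

muffin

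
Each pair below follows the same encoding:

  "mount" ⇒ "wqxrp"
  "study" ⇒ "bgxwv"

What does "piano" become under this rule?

rqdls

The output letters match the input read backwards, each shifted +3: mount reversed is tnuom. Two steps: reverse the string, then apply a Caesar shift of +3.
For piano: reverse → onaip; then shift: o+3=r, n+3=q, a+3=d, i+3=l, p+3=s.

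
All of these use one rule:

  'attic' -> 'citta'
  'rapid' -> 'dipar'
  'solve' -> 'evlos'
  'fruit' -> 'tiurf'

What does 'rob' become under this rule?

It's just the letters in reverse order.
On rob: reverse → bor.

bor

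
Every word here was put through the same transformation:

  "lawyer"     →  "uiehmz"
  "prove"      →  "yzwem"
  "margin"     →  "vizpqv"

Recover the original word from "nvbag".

The shifts repeat in a cycle of length 3: positions 0,1,… shift by +9, +8, +8, then the pattern repeats.
Undoing it on nvbag: n−9=e, v−8=n, b−8=t, a−9=r, g−8=y.

entry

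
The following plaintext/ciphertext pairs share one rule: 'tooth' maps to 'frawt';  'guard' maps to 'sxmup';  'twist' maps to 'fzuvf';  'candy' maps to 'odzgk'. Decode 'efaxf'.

scout

Shifts by position in tooth: pos 0: t→f (+12), pos 1: o→r (+3), pos 2: o→a (+12), pos 3: t→w (+3) — repeating every 2. The shifts repeat in a cycle of length 2: positions 0,1,… shift by +12, +3, then the pattern repeats.
Undoing it on efaxf: e−12=s, f−3=c, a−12=o, x−3=u, f−12=t.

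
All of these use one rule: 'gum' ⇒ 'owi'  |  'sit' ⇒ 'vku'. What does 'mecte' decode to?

crack

The output letters match the input read backwards, each shifted +2: gum reversed is mug. Read the word backwards and shift each letter +2.
Reversing it on mecte: shift back: m−2=k, e−2=c, c−2=a, t−2=r, e−2=c → kcarc; then reverse → crack.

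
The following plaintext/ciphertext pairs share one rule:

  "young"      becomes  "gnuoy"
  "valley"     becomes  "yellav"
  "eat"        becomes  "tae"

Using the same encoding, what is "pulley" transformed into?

The output letters match the input read backwards: young reversed is gnuoy. It's just the letters in reverse order.
For pulley: reverse → yellup.

yellup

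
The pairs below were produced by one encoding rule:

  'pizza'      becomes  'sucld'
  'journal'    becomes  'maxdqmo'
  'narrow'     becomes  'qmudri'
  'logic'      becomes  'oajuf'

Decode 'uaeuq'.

robin

It's a Vigenère-style cipher with numeric key [3,12]: position i shifts by key[i mod 2].
Undoing it on uaeuq: u−3=r, a−12=o, e−3=b, u−12=i, q−3=n.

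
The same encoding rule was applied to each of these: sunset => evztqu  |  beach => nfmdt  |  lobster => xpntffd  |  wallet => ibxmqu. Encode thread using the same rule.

Shifts by position in sunset: pos 0: s→e (+12), pos 1: u→v (+1), pos 2: n→z (+12), pos 3: s→t (+1) — repeating every 2. A repeating key of period 2 is used — shifts +12, +1 over and over.
Applying it to thread: t+12=f, h+1=i, r+12=d, e+1=f, a+12=m, d+1=e.

fidfme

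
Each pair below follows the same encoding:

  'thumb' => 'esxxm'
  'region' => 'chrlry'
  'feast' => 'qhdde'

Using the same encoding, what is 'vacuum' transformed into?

gdnxxx

Vowels shift forward by 3 and consonants shift forward by 11.
Applying it to vacuum: v(cons)+11=g, a(vowel)+3=d, c(cons)+11=n, u(vowel)+3=x, u(vowel)+3=x, m(cons)+11=x.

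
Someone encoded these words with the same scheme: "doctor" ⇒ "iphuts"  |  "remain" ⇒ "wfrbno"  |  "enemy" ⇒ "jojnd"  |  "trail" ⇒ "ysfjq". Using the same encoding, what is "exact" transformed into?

jyfdy

Shifts by position in doctor: pos 0: d→i (+5), pos 1: o→p (+1), pos 2: c→h (+5), pos 3: t→u (+1) — repeating every 2. It's a Vigenère-style cipher with numeric key [5,1]: position i shifts by key[i mod 2].
On exact: e+5=j, x+1=y, a+5=f, c+1=d, t+5=y.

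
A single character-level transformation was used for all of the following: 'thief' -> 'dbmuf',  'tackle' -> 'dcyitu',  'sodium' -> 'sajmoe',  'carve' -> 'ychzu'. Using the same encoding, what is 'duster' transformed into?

t(19)→d(3) and h(7)→b(1) fit y≡11x+2 (mod 26); the inverse of 11 mod 26 is 19. This is an affine cipher: with a=0,…,z=25, each position x becomes (11x+2) mod 26.
Applying it to duster: d(3)→11·3+2≡9=j; u(20)→11·20+2≡14=o; s(18)→11·18+2≡18=s; t(19)→11·19+2≡3=d; e(4)→11·4+2≡20=u; r(17)→11·17+2≡7=h (all mod 26).

josduh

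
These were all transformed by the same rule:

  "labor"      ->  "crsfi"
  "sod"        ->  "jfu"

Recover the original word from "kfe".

ton

Compare letters: l→c is +17, a→r is +17, b→s is +17 — a constant shift. Each letter is shifted forward by 17 in the alphabet (a Caesar shift of +17).
Undoing it on kfe: k−17=t, f−17=o, e−17=n.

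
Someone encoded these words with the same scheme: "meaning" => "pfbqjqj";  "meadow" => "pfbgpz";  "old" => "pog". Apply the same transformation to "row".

The shift depends on letter class: consonant m→p is +3, but vowel e→f is +1. Vowels shift forward by 1 and consonants shift forward by 3.
On row: r(cons)+3=u, o(vowel)+1=p, w(cons)+3=z.

upz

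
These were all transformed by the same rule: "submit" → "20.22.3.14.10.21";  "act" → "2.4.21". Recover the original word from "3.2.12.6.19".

s is letter #19 and maps to 20: an offset of 1. Each letter is replaced by its alphabet position (a=1..z=26) + 1.
Undoing it on 3.2.12.6.19: 3→(3−1)÷1=2=b, 2→(2−1)÷1=1=a, 12→(12−1)÷1=11=k, 6→(6−1)÷1=5=e, 19→(19−1)÷1=18=r.

baker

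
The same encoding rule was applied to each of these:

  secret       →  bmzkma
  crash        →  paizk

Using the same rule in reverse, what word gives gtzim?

The output letters match the input read backwards, each shifted +8: secret reversed is terces. Read the word backwards and shift each letter +8.
Undoing it on gtzim: shift back: g−8=y, t−8=l, z−8=r, i−8=a, m−8=e → ylrae; then reverse → early.

early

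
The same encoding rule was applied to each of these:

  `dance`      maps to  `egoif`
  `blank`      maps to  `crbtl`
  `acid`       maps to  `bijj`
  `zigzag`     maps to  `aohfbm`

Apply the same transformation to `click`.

Shifts by position in dance: pos 0: d→e (+1), pos 1: a→g (+6), pos 2: n→o (+1), pos 3: c→i (+6) — repeating every 2. It's a Vigenère-style cipher with numeric key [1,6]: position i shifts by key[i mod 2].
Applying it to click: c+1=d, l+6=r, i+1=j, c+6=i, k+1=l.

drjil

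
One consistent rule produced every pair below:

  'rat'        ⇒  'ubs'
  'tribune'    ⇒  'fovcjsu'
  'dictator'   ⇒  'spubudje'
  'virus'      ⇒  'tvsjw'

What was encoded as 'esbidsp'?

orchard

Read the word backwards and shift each letter +1.
Decoding esbidsp: shift back: e−1=d, s−1=r, b−1=a, i−1=h, d−1=c, s−1=r, p−1=o → drahcro; then reverse → orchard.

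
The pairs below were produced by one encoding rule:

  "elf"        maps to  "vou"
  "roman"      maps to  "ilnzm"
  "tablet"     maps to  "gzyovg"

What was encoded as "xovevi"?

Each pair mirrors across the alphabet (e↔v, l↔o, f↔u): positions sum to 25. This is the alphabet-reversal cipher (Atbash): a becomes z, b becomes y, etc.
Decoding xovevi: x↔c, o↔l, v↔e, e↔v, v↔e, i↔r.

clever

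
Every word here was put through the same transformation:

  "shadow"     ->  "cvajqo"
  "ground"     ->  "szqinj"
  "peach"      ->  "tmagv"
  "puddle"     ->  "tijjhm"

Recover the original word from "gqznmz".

corner

Each letter's alphabet position (a=0..z=25) is mapped through 3·x+0 mod 26 — an affine cipher.
Undoing it on gqznmz: g(6)→9·(6−0)≡2=c; q(16)→9·(16−0)≡14=o; z(25)→9·(25−0)≡17=r; n(13)→9·(13−0)≡13=n; m(12)→9·(12−0)≡4=e; z(25)→9·(25−0)≡17=r (all mod 26).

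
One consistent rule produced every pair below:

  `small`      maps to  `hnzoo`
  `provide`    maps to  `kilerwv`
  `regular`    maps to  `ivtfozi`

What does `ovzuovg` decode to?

leaflet

Letters are reflected about the middle of the alphabet (position → 25−position): Atbash.
Undoing it on ovzuovg: o↔l, v↔e, z↔a, u↔f, o↔l, v↔e, g↔t.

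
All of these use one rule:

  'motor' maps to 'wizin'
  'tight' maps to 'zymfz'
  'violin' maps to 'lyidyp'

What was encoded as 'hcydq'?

daily

m(12)→w(22) and o(14)→i(8) fit y≡19x+2 (mod 26); the inverse of 19 mod 26 is 11. Each letter's alphabet position (a=0..z=25) is mapped through 19·x+2 mod 26 — an affine cipher.
Undoing it on hcydq: h(7)→11·(7−2)≡3=d; c(2)→11·(2−2)≡0=a; y(24)→11·(24−2)≡8=i; d(3)→11·(3−2)≡11=l; q(16)→11·(16−2)≡24=y (all mod 26).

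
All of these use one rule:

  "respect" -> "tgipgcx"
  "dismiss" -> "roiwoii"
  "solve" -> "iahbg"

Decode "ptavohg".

profile

r(17)→t(19) and e(4)→g(6) fit y≡15x+24 (mod 26); the inverse of 15 mod 26 is 7. Each letter's alphabet position (a=0..z=25) is mapped through 15·x+24 mod 26 — an affine cipher.
Undoing it on ptavohg: p(15)→7·(15−24)≡15=p; t(19)→7·(19−24)≡17=r; a(0)→7·(0−24)≡14=o; v(21)→7·(21−24)≡5=f; o(14)→7·(14−24)≡8=i; h(7)→7·(7−24)≡11=l; g(6)→7·(6−24)≡4=e (all mod 26).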